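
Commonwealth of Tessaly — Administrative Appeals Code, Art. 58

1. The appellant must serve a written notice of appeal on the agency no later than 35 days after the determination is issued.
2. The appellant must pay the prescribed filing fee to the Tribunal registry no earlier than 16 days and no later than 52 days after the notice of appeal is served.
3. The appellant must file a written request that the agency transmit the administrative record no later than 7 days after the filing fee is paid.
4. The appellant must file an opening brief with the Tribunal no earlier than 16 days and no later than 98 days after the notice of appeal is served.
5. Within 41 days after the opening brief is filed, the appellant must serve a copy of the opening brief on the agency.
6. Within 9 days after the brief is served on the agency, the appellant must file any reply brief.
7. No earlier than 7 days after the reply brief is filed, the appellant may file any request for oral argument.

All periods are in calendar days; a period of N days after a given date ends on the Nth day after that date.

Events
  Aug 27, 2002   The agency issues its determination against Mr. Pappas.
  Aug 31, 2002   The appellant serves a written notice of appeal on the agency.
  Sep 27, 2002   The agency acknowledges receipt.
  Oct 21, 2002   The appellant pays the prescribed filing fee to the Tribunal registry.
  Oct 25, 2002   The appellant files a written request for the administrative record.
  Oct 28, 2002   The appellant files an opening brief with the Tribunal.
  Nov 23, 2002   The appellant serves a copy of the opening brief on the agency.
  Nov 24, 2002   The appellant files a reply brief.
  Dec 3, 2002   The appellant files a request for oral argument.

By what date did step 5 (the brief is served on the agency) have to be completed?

Step 5 runs from Oct 28, 2002, when the opening brief is filed. 41 days after Oct 28, 2002 is Dec 8, 2002.

Dec 8, 2002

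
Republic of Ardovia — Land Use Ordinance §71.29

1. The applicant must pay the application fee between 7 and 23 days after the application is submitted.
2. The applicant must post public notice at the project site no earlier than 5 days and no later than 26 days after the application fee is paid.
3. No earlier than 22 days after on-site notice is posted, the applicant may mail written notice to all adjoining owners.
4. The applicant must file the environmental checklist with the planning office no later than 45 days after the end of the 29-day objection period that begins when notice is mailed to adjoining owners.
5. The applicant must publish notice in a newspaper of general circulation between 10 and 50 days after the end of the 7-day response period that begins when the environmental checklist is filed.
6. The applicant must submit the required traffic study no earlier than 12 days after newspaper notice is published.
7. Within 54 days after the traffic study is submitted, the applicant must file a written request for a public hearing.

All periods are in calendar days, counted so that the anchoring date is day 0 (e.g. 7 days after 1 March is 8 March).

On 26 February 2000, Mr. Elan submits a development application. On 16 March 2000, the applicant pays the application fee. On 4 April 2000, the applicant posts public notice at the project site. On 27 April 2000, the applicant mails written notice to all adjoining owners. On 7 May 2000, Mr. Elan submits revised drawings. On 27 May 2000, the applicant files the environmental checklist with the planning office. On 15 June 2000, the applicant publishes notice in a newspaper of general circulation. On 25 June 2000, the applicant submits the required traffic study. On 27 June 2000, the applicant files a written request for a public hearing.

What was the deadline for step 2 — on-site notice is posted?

Step 2 runs from 16 March 2000, when the application fee is paid. The window is 5–26 days after 16 March 2000; it closes on 11 April 2000.

11 April 2000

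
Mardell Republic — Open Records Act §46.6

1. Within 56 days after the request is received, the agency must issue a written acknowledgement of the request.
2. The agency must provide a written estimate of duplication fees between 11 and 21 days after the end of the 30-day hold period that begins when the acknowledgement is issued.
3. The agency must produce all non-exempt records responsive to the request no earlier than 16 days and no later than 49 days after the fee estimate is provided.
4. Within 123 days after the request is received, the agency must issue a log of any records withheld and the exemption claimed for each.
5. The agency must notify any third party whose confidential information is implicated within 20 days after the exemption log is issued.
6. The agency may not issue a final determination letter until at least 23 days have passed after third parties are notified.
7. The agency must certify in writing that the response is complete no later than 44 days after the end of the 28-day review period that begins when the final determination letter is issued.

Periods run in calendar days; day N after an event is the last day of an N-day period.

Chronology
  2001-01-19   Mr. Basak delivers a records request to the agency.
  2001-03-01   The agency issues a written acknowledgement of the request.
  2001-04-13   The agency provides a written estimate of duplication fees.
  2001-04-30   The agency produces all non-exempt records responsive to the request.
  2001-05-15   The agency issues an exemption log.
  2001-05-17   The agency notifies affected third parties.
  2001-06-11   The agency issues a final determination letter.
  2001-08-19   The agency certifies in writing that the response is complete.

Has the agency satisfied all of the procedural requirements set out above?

Yes

Step 1 — counting 56 days from 2001-01-19 (when the request is received) gives a deadline of 2001-03-16; completed 2001-03-01, before the deadline.
Step 2 — 11 and 21 days from 2001-03-31 (end of the 30-day hold period, which began when the acknowledgement is issued on 2001-03-01) are 2001-04-11 and 2001-04-21 respectively; done 2001-04-13, which is between those dates.
Step 3 — 16 and 49 days from 2001-04-13 (when the fee estimate is provided) are 2001-04-29 and 2001-06-01 respectively; done 2001-04-30, which is between those dates.
Step 4 — counting 123 days from 2001-01-19 (when the request is received) gives a deadline of 2001-05-22; done 2001-05-15 — timely.
Step 5 — counting 20 days from 2001-05-15 (when the exemption log is issued) gives a deadline of 2001-06-04; done 2001-05-17 — timely.
Step 6 — must wait 23 days from 2001-05-17 (when third parties are notified), so not before 2001-06-09; 2001-06-11 is on or after that date.
Step 7 — counting 44 days from 2001-07-09 (end of the 28-day review period, which began when the final determination letter is issued on 2001-06-11) gives a deadline of 2001-08-22; completed 2001-08-19, before the deadline.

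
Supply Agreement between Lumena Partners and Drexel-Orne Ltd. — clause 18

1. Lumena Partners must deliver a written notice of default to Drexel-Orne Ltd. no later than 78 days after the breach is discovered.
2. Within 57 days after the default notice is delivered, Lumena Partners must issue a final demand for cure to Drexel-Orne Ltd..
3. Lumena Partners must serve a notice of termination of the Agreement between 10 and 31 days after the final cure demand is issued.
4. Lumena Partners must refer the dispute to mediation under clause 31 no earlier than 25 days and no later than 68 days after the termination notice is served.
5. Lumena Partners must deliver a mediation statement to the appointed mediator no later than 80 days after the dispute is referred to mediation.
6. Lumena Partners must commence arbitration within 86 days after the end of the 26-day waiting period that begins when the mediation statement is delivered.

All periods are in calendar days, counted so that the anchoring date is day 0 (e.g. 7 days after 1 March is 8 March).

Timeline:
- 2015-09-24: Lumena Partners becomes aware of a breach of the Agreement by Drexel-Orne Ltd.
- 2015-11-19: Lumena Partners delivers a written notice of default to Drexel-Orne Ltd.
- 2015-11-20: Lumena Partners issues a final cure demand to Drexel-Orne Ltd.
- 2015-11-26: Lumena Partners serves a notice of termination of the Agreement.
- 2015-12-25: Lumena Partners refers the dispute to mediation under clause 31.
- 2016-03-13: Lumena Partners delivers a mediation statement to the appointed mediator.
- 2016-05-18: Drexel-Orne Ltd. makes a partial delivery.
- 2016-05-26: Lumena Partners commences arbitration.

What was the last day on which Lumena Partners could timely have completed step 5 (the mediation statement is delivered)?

Step 5 runs from 2015-12-25, when the dispute is referred to mediation. 80 days after 2015-12-25 is 2016-03-14.

2016-03-14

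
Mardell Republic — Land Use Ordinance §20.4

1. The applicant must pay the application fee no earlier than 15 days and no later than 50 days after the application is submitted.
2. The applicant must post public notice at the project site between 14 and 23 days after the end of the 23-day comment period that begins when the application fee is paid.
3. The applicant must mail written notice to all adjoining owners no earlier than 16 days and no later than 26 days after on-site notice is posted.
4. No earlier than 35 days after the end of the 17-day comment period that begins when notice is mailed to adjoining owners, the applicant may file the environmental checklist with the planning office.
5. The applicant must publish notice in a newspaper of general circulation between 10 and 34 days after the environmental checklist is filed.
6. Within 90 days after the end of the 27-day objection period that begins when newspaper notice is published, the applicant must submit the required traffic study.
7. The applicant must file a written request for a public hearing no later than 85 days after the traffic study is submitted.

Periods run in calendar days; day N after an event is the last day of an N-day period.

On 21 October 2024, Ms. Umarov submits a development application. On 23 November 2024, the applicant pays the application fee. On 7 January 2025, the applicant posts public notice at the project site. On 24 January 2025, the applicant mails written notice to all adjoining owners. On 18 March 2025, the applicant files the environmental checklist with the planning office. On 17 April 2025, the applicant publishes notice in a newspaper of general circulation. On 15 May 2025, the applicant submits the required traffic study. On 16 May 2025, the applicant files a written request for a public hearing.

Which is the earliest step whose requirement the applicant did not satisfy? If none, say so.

Step 1 — 15 and 50 days from 21 October 2024 (when the application is submitted) are 5 November 2024 and 10 December 2024 respectively; done 23 November 2024 — within the window.
Step 2 — 14 and 23 days from 16 December 2024 (end of the 23-day comment period, which began when the application fee is paid on 23 November 2024) are 30 December 2024 and 8 January 2025 respectively; done 7 January 2025, which is between those dates.
Step 3 — 16 and 26 days from 7 January 2025 (when on-site notice is posted) are 23 January 2025 and 2 February 2025 respectively; 24 January 2025 falls inside that range.
Step 4 — must wait 35 days from 10 February 2025 (end of the 17-day comment period, which began when notice is mailed to adjoining owners on 24 January 2025), so not before 17 March 2025; done 18 March 2025, after the minimum wait.
Step 5 — 10 and 34 days from 18 March 2025 (when the environmental checklist is filed) are 28 March 2025 and 21 April 2025 respectively; done 17 April 2025 — within the window.
Step 6 — counting 90 days from 14 May 2025 (end of the 27-day objection period, which began when newspaper notice is published on 17 April 2025) gives a deadline of 12 August 2025; completed 15 May 2025, before the deadline.
Step 7 — counting 85 days from 15 May 2025 (when the traffic study is submitted) gives a deadline of 8 August 2025; 16 May 2025 is within that limit.

None — every step was satisfied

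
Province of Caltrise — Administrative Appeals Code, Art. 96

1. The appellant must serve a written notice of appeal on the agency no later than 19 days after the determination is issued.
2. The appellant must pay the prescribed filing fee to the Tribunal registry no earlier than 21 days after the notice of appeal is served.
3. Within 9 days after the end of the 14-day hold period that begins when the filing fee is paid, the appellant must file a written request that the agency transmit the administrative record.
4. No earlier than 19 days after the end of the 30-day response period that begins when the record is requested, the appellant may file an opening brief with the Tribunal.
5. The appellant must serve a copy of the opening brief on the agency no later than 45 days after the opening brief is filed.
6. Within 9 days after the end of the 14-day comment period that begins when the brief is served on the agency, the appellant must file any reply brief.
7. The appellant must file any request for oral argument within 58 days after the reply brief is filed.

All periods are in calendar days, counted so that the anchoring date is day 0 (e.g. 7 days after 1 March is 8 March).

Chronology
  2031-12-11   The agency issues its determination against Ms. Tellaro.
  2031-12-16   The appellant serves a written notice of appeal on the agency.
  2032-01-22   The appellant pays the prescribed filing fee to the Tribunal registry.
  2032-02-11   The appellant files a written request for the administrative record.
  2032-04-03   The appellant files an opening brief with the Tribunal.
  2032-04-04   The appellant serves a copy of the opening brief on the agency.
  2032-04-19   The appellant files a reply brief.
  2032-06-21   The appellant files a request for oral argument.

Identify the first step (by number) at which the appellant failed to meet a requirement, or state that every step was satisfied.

Step 1: 19 days after 2031-12-11 (when the determination is issued) is 2031-12-30; 2031-12-16 is within that limit.
Step 2: the earliest permitted date is 21 days after 2031-12-16 (when the notice of appeal is served), i.e. 2032-01-06; done 2032-01-22 — permitted.
Step 3: 9 days after 2032-02-05 (end of the 14-day hold period, which began when the filing fee is paid on 2032-01-22) is 2032-02-14; 2032-02-11 is within that limit.
Step 4: the earliest permitted date is 19 days after 2032-03-12 (end of the 30-day response period, which began when the record is requested on 2032-02-11), i.e. 2032-03-31; done 2032-04-03 — permitted.
Step 5: 45 days after 2032-04-03 (when the opening brief is filed) is 2032-05-18; done 2032-04-04 — timely.
Step 6: 9 days after 2032-04-18 (end of the 14-day comment period, which began when the brief is served on the agency on 2032-04-04) is 2032-04-27; done 2032-04-19 — timely.
Step 7: 58 days after 2032-04-19 (when the reply brief is filed) is 2032-06-16; done 2032-06-21 — 5 days late.

Step 7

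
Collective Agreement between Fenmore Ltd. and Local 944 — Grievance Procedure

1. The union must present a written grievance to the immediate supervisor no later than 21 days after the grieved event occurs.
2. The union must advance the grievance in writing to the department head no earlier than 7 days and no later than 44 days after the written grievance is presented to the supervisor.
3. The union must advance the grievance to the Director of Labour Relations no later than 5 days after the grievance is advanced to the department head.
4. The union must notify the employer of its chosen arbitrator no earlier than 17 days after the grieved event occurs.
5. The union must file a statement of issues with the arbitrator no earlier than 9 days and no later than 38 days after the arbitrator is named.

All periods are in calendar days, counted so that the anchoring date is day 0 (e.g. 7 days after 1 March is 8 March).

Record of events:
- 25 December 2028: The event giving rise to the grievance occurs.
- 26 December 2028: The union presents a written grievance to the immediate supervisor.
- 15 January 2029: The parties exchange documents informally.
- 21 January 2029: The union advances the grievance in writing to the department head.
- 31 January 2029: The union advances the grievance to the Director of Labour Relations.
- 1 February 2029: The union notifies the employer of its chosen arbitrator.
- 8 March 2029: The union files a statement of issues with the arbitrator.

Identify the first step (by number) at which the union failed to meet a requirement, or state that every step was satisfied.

Step 1: 21 days after 25 December 2028 (when the grieved event occurs) is 15 January 2029; completed 26 December 2028, before the deadline.
Step 2: the window is 7–44 days after 26 December 2028 (when the written grievance is presented to the supervisor), so 2 January 2029 through 8 February 2029; done 21 January 2029 — within the window.
Step 3: 5 days after 21 January 2029 (when the grievance is advanced to the department head) is 26 January 2029; 31 January 2029 misses that deadline by 5 days.

Step 3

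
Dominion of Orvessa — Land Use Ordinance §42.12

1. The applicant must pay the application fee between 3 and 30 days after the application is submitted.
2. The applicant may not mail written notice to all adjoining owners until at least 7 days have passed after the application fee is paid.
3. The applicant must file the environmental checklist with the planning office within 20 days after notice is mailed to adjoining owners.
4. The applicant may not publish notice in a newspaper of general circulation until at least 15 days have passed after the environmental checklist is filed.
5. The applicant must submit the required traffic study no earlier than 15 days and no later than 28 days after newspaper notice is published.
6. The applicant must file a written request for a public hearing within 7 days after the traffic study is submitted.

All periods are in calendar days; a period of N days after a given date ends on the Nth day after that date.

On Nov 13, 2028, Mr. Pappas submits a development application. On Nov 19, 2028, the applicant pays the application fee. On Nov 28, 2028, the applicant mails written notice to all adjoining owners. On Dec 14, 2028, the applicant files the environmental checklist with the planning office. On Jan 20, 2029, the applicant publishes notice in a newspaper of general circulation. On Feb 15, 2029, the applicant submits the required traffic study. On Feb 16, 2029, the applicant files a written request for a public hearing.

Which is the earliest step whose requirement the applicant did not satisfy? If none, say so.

None — every step was satisfied

(1) the permitted window runs from Nov 13, 2028 + 3 = Nov 16, 2028 to Nov 13, 2028 + 30 = Dec 13, 2028; done Nov 19, 2028, which is between those dates.
(2) permitted from Nov 19, 2028 + 7 days = Nov 26, 2028 onward; done Nov 28, 2028, after the minimum wait.
(3) due by Nov 28, 2028 + 20 days = Dec 18, 2028; completed Dec 14, 2028, before the deadline.
(4) permitted from Dec 14, 2028 + 15 days = Dec 29, 2028 onward; done Jan 20, 2029 — permitted.
(5) the permitted window runs from Jan 20, 2029 + 15 = Feb 4, 2029 to Jan 20, 2029 + 28 = Feb 17, 2029; Feb 15, 2029 falls inside that range.
(6) due by Feb 15, 2029 + 7 days = Feb 22, 2029; done Feb 16, 2029 — timely.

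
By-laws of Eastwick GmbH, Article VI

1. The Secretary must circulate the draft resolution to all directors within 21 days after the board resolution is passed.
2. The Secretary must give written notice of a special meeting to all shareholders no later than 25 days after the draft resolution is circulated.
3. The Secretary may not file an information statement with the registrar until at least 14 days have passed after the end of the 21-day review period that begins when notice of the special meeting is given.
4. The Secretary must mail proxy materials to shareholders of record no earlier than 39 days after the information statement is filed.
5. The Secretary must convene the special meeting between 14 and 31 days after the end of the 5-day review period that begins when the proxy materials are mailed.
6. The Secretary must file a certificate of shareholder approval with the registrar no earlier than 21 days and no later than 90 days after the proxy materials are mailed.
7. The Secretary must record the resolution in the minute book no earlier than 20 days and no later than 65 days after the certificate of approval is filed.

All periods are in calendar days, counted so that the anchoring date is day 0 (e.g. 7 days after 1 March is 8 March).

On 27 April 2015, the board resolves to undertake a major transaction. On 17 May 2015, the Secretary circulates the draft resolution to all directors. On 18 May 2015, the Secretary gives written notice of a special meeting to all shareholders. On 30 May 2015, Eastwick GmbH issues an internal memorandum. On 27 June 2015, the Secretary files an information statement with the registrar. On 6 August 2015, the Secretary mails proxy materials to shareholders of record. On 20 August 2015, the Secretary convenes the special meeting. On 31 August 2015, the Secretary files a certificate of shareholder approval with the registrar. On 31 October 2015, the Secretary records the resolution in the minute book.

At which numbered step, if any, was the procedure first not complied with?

Step 5

(1) due by 27 April 2015 + 21 days = 18 May 2015; done 17 May 2015 — timely.
(2) due by 17 May 2015 + 25 days = 11 June 2015; 18 May 2015 is within that limit.
(3) permitted from 8 June 2015 + 14 days = 22 June 2015 onward; 27 June 2015 is on or after that date.
(4) permitted from 27 June 2015 + 39 days = 5 August 2015 onward; 6 August 2015 is on or after that date.
(5) the permitted window runs from 11 August 2015 + 14 = 25 August 2015 to 11 August 2015 + 31 = 11 September 2015; 20 August 2015 is 5 days too early.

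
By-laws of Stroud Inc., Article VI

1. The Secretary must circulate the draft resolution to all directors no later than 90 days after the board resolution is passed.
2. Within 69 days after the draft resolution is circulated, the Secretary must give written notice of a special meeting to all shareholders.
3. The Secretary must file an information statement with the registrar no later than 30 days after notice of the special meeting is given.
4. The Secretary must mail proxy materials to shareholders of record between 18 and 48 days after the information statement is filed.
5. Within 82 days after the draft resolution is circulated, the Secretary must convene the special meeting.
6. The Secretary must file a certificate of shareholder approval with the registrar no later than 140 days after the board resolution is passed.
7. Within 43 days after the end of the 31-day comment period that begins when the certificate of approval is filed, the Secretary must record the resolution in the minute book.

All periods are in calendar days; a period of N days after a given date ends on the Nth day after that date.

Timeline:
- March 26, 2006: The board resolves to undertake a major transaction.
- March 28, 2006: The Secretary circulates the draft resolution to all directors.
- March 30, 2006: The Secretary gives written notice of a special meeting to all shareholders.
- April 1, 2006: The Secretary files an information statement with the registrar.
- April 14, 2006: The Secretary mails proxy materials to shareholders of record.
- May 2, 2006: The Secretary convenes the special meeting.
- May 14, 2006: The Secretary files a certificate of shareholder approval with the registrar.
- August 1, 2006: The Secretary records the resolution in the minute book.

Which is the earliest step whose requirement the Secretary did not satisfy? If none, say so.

Step 4

Step 1: 90 days after March 26, 2006 (when the board resolution is passed) is June 24, 2006; completed March 28, 2006, before the deadline.
Step 2: 69 days after March 28, 2006 (when the draft resolution is circulated) is June 5, 2006; March 30, 2006 is within that limit.
Step 3: 30 days after March 30, 2006 (when notice of the special meeting is given) is April 29, 2006; April 1, 2006 is within that limit.
Step 4: the window is 18–48 days after April 1, 2006 (when the information statement is filed), so April 19, 2006 through May 19, 2006; April 14, 2006 is 5 days too early.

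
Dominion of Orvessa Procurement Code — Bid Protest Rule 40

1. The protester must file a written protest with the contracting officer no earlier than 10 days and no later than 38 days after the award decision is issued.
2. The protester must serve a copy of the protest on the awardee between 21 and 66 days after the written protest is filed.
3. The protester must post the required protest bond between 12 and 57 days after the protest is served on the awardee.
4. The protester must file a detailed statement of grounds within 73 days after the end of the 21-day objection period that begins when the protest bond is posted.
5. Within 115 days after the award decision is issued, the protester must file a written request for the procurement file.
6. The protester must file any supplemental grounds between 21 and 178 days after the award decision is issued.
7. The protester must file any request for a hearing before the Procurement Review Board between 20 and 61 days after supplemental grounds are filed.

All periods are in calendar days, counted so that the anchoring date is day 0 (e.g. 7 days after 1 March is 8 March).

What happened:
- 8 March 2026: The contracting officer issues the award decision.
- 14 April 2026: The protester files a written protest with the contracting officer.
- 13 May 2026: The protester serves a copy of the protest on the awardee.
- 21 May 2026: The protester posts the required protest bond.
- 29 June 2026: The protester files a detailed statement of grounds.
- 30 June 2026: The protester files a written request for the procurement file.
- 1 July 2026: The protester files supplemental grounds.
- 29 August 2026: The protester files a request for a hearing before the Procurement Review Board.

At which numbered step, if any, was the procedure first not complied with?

Step 1: the window is 10–38 days after 8 March 2026 (when the award decision is issued), so 18 March 2026 through 15 April 2026; done 14 April 2026, which is between those dates.
Step 2: the window is 21–66 days after 14 April 2026 (when the written protest is filed), so 5 May 2026 through 19 June 2026; done 13 May 2026 — within the window.
Step 3: the window is 12–57 days after 13 May 2026 (when the protest is served on the awardee), so 25 May 2026 through 9 July 2026; 21 May 2026 is 4 days too early.
No need to go further; step 3 was not satisfied.

Step 3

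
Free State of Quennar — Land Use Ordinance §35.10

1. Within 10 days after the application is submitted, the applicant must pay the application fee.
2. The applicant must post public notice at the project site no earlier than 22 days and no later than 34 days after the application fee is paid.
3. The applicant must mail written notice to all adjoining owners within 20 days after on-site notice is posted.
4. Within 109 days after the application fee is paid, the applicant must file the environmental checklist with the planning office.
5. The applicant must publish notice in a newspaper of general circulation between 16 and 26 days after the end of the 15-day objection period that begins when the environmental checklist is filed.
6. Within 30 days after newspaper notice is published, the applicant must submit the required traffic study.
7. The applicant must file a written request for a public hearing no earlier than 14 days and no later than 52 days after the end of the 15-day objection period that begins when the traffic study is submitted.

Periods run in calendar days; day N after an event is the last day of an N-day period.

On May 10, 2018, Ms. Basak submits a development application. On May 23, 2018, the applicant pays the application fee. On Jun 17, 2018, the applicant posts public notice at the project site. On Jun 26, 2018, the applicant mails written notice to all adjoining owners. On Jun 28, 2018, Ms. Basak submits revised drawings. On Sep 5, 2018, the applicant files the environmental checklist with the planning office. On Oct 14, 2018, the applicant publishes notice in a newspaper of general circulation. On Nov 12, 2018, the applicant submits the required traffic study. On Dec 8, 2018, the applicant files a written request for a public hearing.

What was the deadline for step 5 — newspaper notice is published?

The environmental checklist is filed on Sep 5, 2018; the 15-day objection period therefore ends Sep 20, 2018, and step 5 runs from that date. The window is 16–26 days after Sep 20, 2018; it closes on Oct 16, 2018.

Oct 16, 2018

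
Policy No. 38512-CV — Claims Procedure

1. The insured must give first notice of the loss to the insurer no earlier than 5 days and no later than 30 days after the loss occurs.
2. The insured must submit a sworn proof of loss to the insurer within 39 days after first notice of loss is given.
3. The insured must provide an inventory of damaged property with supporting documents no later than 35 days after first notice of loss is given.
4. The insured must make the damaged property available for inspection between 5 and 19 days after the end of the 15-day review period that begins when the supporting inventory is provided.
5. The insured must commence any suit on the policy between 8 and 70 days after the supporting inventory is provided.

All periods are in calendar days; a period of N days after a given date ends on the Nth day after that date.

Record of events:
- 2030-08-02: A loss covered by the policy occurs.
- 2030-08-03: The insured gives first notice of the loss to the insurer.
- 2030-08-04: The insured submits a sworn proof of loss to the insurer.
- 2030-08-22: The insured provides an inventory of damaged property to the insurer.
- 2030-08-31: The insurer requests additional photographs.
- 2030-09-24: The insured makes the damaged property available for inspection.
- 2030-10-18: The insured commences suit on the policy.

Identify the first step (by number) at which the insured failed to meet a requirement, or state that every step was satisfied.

Step 1

(1) the permitted window runs from 2030-08-02 + 5 = 2030-08-07 to 2030-08-02 + 30 = 2030-09-01; 2030-08-03 is 4 days too early.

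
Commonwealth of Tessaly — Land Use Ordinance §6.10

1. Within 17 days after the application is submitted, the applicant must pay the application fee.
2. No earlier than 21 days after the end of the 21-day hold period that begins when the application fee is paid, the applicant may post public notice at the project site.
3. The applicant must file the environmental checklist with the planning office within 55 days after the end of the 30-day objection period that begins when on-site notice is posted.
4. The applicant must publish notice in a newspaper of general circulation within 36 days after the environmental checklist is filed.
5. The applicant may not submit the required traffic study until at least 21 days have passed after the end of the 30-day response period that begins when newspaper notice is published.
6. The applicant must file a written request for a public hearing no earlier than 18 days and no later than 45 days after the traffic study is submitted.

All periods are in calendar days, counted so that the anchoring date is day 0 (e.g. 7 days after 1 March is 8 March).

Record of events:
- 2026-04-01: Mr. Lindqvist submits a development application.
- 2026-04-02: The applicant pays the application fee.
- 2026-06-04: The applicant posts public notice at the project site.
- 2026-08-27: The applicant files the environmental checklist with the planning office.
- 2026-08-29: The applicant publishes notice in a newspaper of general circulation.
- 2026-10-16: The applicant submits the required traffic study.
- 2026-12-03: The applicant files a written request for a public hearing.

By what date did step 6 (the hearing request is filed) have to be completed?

2026-11-30

Step 6 runs from 2026-10-16, when the traffic study is submitted. The window is 18–45 days after 2026-10-16; it closes on 2026-11-30.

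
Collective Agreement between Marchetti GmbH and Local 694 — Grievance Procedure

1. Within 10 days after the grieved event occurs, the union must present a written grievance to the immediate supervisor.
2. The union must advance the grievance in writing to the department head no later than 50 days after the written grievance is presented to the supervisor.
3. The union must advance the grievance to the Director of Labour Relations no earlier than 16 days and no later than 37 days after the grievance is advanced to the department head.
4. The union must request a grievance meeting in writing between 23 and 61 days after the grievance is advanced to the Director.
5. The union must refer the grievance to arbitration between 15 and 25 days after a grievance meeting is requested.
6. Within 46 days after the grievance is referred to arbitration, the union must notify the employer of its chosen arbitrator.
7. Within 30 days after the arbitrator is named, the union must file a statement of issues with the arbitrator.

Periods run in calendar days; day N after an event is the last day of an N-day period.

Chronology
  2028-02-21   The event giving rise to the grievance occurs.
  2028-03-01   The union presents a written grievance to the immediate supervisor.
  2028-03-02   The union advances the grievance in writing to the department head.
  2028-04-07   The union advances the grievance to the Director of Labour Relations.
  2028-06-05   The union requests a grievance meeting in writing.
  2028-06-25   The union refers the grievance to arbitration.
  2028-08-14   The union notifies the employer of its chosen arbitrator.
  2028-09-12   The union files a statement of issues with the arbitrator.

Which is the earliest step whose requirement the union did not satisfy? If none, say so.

(1) due by 2028-02-21 + 10 days = 2028-03-02; completed 2028-03-01, before the deadline.
(2) due by 2028-03-01 + 50 days = 2028-04-20; 2028-03-02 is within that limit.
(3) the permitted window runs from 2028-03-02 + 16 = 2028-03-18 to 2028-03-02 + 37 = 2028-04-08; done 2028-04-07 — within the window.
(4) the permitted window runs from 2028-04-07 + 23 = 2028-04-30 to 2028-04-07 + 61 = 2028-06-07; done 2028-06-05, which is between those dates.
(5) the permitted window runs from 2028-06-05 + 15 = 2028-06-20 to 2028-06-05 + 25 = 2028-06-30; 2028-06-25 falls inside that range.
(6) due by 2028-06-25 + 46 days = 2028-08-10; not done until 2028-08-14, 4 days after the deadline.

Step 6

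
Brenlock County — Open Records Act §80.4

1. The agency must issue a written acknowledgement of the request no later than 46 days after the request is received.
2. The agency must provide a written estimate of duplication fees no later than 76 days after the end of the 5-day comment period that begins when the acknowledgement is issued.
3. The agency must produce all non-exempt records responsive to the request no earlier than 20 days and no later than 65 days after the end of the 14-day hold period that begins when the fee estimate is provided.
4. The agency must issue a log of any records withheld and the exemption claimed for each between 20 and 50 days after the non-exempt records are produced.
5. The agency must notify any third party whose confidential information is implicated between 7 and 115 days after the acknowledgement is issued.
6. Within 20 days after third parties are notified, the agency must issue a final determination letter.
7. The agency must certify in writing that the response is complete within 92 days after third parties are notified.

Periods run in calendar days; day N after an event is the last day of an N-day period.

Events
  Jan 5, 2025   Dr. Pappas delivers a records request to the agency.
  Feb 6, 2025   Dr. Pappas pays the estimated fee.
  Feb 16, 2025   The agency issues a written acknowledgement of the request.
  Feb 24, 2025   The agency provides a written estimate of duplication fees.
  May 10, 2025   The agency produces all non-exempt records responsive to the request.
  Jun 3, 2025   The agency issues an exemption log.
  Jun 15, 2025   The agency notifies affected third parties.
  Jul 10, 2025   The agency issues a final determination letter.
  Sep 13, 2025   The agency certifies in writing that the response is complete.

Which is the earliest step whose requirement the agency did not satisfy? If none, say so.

Step 5

(1) due by Jan 5, 2025 + 46 days = Feb 20, 2025; done Feb 16, 2025 — timely.
(2) due by Feb 21, 2025 + 76 days = May 8, 2025; done Feb 24, 2025 — timely.
(3) the permitted window runs from Mar 10, 2025 + 20 = Mar 30, 2025 to Mar 10, 2025 + 65 = May 14, 2025; done May 10, 2025 — within the window.
(4) the permitted window runs from May 10, 2025 + 20 = May 30, 2025 to May 10, 2025 + 50 = Jun 29, 2025; Jun 3, 2025 falls inside that range.
(5) the permitted window runs from Feb 16, 2025 + 7 = Feb 23, 2025 to Feb 16, 2025 + 115 = Jun 11, 2025; Jun 15, 2025 is 4 days past the end of the window.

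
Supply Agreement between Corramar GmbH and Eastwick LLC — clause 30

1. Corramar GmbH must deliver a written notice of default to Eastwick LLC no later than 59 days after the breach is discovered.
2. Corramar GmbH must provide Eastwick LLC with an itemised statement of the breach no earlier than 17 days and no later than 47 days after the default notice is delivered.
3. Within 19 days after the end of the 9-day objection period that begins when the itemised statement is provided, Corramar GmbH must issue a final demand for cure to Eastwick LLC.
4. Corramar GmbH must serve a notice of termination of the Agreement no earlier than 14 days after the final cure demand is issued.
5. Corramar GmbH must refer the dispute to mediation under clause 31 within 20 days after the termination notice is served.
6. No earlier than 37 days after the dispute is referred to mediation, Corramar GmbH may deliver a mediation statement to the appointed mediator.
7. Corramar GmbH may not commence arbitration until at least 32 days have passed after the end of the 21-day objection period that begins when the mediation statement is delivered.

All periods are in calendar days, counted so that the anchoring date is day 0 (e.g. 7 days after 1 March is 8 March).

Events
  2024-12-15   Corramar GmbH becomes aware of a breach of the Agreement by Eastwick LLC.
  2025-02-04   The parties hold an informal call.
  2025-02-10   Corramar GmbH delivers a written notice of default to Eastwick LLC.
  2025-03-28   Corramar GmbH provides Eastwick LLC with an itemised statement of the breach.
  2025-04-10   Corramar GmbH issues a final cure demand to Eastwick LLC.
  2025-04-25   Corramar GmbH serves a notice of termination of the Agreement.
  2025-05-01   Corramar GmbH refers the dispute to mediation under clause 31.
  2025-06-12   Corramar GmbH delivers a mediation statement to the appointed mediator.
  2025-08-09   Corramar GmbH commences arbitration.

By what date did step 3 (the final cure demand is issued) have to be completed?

The itemised statement is provided on 2025-03-28; the 9-day objection period therefore ends 2025-04-06, and step 3 runs from that date. 19 days after 2025-04-06 is 2025-04-25.

2025-04-25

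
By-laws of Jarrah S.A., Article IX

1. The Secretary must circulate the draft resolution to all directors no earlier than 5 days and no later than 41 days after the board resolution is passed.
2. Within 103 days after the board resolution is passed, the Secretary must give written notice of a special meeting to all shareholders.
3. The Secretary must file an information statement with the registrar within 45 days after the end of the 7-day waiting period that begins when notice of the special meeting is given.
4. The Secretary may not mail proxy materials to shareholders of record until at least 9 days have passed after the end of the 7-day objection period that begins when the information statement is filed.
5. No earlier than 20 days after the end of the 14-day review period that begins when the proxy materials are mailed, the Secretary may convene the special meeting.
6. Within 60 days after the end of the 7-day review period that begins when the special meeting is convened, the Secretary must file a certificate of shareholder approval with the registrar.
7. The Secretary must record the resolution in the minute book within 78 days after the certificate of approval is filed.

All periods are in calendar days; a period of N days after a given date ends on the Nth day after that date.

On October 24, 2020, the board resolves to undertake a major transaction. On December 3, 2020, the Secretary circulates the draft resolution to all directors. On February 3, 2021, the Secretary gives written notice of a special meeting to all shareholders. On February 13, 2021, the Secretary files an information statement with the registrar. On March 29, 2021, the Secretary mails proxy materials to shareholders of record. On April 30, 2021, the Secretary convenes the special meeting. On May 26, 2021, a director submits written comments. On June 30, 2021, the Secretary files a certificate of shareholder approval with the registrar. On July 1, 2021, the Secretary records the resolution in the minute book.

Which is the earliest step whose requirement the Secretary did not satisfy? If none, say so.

Step 5

Step 1: the window is 5–41 days after October 24, 2020 (when the board resolution is passed), so October 29, 2020 through December 4, 2020; done December 3, 2020, which is between those dates.
Step 2: 103 days after October 24, 2020 (when the board resolution is passed) is February 4, 2021; February 3, 2021 is within that limit.
Step 3: 45 days after February 10, 2021 (end of the 7-day waiting period, which began when notice of the special meeting is given on February 3, 2021) is March 27, 2021; done February 13, 2021 — timely.
Step 4: the earliest permitted date is 9 days after February 20, 2021 (end of the 7-day objection period, which began when the information statement is filed on February 13, 2021), i.e. March 1, 2021; done March 29, 2021, after the minimum wait.
Step 5: the earliest permitted date is 20 days after April 12, 2021 (end of the 14-day review period, which began when the proxy materials are mailed on March 29, 2021), i.e. May 2, 2021; done April 30, 2021 — 2 days too early.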